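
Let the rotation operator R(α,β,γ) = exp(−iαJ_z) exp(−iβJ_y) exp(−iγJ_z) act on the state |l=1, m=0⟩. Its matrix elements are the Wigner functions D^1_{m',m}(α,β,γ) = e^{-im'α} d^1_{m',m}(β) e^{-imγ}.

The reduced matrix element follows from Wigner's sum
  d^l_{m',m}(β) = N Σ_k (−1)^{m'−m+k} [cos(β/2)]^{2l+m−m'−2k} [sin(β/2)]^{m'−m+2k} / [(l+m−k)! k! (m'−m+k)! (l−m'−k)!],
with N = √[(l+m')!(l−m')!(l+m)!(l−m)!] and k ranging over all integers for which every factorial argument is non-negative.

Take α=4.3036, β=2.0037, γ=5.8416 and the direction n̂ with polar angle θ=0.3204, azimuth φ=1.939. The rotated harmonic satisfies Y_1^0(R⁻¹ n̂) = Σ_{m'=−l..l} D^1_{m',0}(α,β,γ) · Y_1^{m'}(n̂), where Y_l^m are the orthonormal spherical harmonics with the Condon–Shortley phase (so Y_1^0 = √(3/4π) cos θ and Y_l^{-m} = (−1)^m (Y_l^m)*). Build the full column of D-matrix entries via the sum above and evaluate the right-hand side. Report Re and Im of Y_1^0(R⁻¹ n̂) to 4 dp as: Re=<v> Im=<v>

Re=-0.2941 Im=0.0000

Need the full column D^1_{m',0} for m'=−1..1 at α=4.3036, β=2.0037, γ=5.8416.
cos(β/2)=0.538745, sin(β/2)=0.842469
d^1_{-1,0}: single k=1 term ⇒ +0.641877;  D = -0.255145-0.588988i
d^1_{0,0}: k∈[0..1] ⇒ +0.290246 -0.709754 = -0.419508;  D = -0.419508+0.000000i
d^1_{1,0}: single k=0 term ⇒ -0.641877;  D = +0.255145-0.588988i
Y_1^{m'}(θ=0.3204,φ=1.939) and Σ D·Y over m':
  (-0.2551-0.5890i)·(-0.0392-0.1015i)  (-0.4195+0.0000i)·(+0.4637+0.0000i)  (+0.2551-0.5890i)·(+0.0392-0.1015i)
Y_1^0(R⁻¹ n̂) = -0.294143+0.000000i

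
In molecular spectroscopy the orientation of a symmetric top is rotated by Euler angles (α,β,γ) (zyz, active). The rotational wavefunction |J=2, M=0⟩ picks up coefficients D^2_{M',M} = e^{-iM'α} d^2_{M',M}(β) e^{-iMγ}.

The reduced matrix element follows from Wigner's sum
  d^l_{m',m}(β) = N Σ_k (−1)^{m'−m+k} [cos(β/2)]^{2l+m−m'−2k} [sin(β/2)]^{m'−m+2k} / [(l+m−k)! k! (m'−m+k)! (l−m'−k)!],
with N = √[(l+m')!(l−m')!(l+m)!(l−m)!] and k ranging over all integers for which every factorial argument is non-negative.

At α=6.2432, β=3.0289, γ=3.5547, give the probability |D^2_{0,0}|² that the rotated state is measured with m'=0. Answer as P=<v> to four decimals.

First d^2_{0,0}(β=3.0289), then the phase factors e^{-i(0)α} and e^{-i(0)γ}:
With c≡cos(β/2)=0.056317 and s≡sin(β/2)=0.998413, N=[2·2·2·2]^{1/2}=4.000000
The bounds max(0,m−m')=0 and min(l+m,l−m')=2 give 3 terms
  k=0: (−1)^0·4.0000/(4)·0.0563^4·0.9984^0 = +0.000010
  k=1: (−1)^1·4.0000/(1)·0.0563^2·0.9984^2 = -0.012646
  k=2: (−1)^2·4.0000/(4)·0.0563^0·0.9984^4 = +0.993667
d^2_{0,0}(3.0289) = +0.000010 -0.012646 +0.993667 = +0.981031
|D^2_{0,0}|² = |d^2_{0,0}(β)|² = (+0.981031)² = 0.962422 (the z-rotation phases have unit modulus)

P=0.9624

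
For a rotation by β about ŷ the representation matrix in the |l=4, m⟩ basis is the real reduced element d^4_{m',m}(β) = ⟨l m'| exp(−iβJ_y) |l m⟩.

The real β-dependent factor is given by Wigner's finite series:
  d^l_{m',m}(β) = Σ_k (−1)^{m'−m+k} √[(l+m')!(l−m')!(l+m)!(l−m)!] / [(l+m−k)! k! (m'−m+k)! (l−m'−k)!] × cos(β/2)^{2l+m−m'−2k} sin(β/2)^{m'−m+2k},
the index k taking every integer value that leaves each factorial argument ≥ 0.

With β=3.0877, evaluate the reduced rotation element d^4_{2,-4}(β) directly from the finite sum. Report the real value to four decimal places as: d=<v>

d=0.0038

d^4_{2,-4}(β=3.0877) via Wigner's sum:
Half-angle: c=0.026943, s=0.999637. N=√(720·2·1·40320)=7619.763776
The bounds max(0,m−m')=0 and min(l+m,l−m')=0 give 1 term
  k=0: (−1)^6·7619.7638/(1440)·0.0269^2·0.9996^6 = +0.003833
d^4_{2,-4}(3.0877) = +0.003833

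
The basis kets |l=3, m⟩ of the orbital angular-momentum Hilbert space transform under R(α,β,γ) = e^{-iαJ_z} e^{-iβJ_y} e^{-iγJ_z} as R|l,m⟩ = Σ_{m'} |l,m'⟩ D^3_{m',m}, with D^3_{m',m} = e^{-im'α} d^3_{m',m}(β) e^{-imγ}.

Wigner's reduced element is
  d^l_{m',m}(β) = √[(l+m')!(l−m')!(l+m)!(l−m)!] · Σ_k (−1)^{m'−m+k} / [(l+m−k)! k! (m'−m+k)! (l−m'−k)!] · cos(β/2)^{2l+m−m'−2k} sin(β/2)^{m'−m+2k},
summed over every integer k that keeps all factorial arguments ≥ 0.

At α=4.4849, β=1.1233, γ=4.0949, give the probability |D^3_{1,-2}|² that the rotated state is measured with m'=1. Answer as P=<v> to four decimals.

P=0.2158

D^3_{1,-2}(4.4849,1.1233,4.0949) = e^{-i·1·4.4849}·d^3_{1,-2}(1.1233)·e^{-i·-2·4.0949}. Compute d first:
Half-angle: c=0.846378, s=0.532583. N=√(24·2·1·120)=75.894664
The bounds max(0,m−m')=0 and min(l+m,l−m')=1 give 2 terms
  k=0: (−1)^3·75.8947/(12)·0.8464^3·0.5326^3 = -0.579276
  k=1: (−1)^4·75.8947/(24)·0.8464^1·0.5326^5 = +0.114684
d^3_{1,-2}(1.1233) = -0.579276 +0.114684 = -0.464592
|D^3_{1,-2}|² = |d^3_{1,-2}(β)|² = (-0.464592)² = 0.215846 (the z-rotation phases have unit modulus)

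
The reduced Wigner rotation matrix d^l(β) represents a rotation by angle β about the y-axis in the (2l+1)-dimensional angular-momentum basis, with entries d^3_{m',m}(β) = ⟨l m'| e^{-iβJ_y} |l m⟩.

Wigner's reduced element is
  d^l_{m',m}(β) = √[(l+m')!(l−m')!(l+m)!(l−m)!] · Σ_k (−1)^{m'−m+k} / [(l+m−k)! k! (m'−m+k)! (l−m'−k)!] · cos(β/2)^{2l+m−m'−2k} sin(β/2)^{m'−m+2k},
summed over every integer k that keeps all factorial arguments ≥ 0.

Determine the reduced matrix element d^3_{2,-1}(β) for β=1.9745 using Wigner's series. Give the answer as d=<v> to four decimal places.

d=0.0904

d^3_{2,-1}(β=1.9745) via Wigner's sum:
With c≡cos(β/2)=0.550987 and s≡sin(β/2)=0.834514, N=[120·1·2·24]^{1/2}=75.894664
Admissible k: 0..1 (factorial args all ≥0)
  k=0: (−1)^3·75.8947/(12)·0.5510^3·0.8345^3 = -0.614829
  k=1: (−1)^4·75.8947/(24)·0.5510^1·0.8345^5 = +0.705195
d^3_{2,-1}(1.9745) = -0.614829 +0.705195 = +0.090366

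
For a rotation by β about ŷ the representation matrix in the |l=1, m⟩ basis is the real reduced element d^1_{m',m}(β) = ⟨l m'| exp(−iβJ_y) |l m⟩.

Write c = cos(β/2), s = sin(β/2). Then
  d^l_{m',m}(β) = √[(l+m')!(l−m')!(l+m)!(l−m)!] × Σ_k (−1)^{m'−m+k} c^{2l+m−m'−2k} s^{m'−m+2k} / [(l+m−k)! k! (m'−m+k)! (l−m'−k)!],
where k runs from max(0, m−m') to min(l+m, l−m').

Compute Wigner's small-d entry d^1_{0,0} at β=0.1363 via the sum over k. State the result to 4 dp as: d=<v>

d^1_{0,0}(β=0.1363) via Wigner's sum:
Half-angle: c=0.997679, s=0.068097. N=√(1·1·1·1)=1.000000
k: max(0,(0)−(0))=0 … min(1+(0),1−(0))=1
  k=0: (−1)^0·1.0000/(1)·0.9977^2·0.0681^0 = +0.995363
  k=1: (−1)^1·1.0000/(1)·0.9977^0·0.0681^2 = -0.004637
d^1_{0,0}(0.1363) = +0.995363 -0.004637 = +0.990726

d=0.9907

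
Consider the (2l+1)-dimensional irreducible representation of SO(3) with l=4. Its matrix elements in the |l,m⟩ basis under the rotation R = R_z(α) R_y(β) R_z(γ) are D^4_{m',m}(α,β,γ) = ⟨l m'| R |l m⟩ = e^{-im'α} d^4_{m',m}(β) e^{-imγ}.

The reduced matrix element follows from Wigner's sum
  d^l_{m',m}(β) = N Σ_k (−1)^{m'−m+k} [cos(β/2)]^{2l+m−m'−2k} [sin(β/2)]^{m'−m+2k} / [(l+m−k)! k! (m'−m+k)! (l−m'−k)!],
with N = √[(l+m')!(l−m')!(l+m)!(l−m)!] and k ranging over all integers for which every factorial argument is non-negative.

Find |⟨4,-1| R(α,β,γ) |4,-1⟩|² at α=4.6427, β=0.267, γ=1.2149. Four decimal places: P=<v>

Split into d^4_{-1,-1}(β=0.267) × two z-phases.
Half-angle: c=0.991102, s=0.133104. N=√(6·120·6·120)=720.000000
The bounds max(0,m−m')=0 and min(l+m,l−m')=3 give 4 terms
  k=0: (−1)^0·720.0000/(720)·0.9911^8·0.1331^0 = +0.930995
  k=1: (−1)^1·720.0000/(48)·0.9911^6·0.1331^2 = -0.251874
  k=2: (−1)^2·720.0000/(24)·0.9911^4·0.1331^4 = +0.009086
  k=3: (−1)^3·720.0000/(72)·0.9911^2·0.1331^6 = -0.000055
d^4_{-1,-1}(0.267) = +0.930995 -0.251874 +0.009086 -0.000055 = +0.688152
|D^4_{-1,-1}|² = |d^4_{-1,-1}(β)|² = (+0.688152)² = 0.473553 (the z-rotation phases have unit modulus)

P=0.4736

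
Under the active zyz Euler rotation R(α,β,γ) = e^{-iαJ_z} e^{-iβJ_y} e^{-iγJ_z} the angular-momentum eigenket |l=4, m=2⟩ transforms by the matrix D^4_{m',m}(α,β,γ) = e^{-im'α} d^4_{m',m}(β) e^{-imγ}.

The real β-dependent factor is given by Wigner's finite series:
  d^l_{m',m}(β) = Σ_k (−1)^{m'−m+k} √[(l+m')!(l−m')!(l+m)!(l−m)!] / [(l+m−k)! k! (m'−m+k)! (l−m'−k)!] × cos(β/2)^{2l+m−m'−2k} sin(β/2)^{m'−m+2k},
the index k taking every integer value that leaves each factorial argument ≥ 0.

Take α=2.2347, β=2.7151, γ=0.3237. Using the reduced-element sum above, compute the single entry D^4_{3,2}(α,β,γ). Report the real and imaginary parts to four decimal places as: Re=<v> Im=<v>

Re=0.0021 Im=-0.0038

First d^4_{3,2}(β=2.7151), then the phase factors e^{-i(3)α} and e^{-i(2)γ}:
With c≡cos(β/2)=0.211634 and s≡sin(β/2)=0.977349, N=[5040·1·720·2]^{1/2}=2693.993318
k∈{0,1} keeps every argument non-negative
  k=0: (−1)^1·2693.9933/(720)·0.2116^7·0.9773^1 = -0.000070
  k=1: (−1)^2·2693.9933/(240)·0.2116^5·0.9773^3 = +0.004449
d^4_{3,2}(2.7151) = -0.000070 +0.004449 = +0.004379
Phases: e^{-i·(3)·2.2347}=+0.912716-0.408595i, e^{-i·(2)·0.3237}=+0.797655-0.603115i ⇒ D=+0.002109-0.003838i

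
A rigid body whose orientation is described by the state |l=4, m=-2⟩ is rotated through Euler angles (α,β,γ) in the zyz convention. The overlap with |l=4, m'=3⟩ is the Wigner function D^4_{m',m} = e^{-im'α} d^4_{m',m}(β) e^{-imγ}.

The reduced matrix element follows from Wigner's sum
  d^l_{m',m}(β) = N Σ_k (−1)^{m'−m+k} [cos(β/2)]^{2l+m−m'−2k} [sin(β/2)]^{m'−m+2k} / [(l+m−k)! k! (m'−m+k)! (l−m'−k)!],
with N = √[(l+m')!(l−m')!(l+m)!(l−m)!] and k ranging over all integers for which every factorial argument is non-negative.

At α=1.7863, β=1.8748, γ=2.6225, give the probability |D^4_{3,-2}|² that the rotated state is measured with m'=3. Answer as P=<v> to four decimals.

First d^4_{3,-2}(β=1.8748), then the phase factors e^{-i(3)α} and e^{-i(-2)γ}:
Half-angle: c=0.591886, s=0.806022. N=√(5040·1·2·720)=2693.993318
The bounds max(0,m−m')=0 and min(l+m,l−m')=1 give 2 terms
  k=0: (−1)^5·2693.9933/(240)·0.5919^3·0.8060^5 = -0.791832
  k=1: (−1)^6·2693.9933/(720)·0.5919^1·0.8060^7 = +0.489474
d^4_{3,-2}(1.8748) = -0.791832 +0.489474 = -0.302358
|D^4_{3,-2}|² = |d^4_{3,-2}(β)|² = (-0.302358)² = 0.091420 (the z-rotation phases have unit modulus)

P=0.0914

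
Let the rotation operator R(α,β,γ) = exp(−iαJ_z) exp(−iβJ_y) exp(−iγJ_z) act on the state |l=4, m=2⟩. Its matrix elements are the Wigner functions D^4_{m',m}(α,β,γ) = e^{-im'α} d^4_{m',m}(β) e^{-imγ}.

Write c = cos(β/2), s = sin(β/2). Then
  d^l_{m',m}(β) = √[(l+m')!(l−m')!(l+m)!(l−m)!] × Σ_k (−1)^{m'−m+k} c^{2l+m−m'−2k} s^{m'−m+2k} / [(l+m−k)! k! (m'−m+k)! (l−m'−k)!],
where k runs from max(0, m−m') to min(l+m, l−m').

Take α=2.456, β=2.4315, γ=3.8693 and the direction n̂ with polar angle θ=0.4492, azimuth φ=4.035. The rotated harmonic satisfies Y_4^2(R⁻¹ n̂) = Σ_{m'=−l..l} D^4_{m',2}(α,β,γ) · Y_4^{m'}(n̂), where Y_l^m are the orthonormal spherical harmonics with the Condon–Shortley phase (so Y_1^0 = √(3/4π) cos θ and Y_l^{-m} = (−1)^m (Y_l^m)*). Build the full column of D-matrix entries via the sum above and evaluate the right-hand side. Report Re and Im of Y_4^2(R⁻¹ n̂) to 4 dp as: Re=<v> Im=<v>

Need the full column D^4_{m',2} for m'=−4..4 at α=2.456, β=2.4315, γ=3.8693.
cos(β/2)=0.347634, sin(β/2)=0.937630
d^4_{-4,2}: single k=6 term ⇒ +0.434523;  D = -0.213868+0.378247i
d^4_{-3,2}: k∈[5..6] ⇒ +0.341751 -0.828720 = -0.486969;  D = -0.453909+0.176368i
d^4_{-2,2}: k∈[4..6] ⇒ +0.169319 -0.985406 +0.597384 = -0.218703;  D = +0.207943+0.067756i
d^4_{-1,2}: k∈[3..5] ⇒ +0.059186 -0.645848 +0.939680 = +0.353018;  D = +0.190562+0.297166i
d^4_{0,2}: k∈[2..4] ⇒ +0.014720 -0.285565 +0.779032 = +0.508187;  D = +0.058505-0.504809i
d^4_{1,2}: k∈[1..3] ⇒ +0.002441 -0.088779 +0.430566 = +0.344227;  D = -0.247167+0.239585i
d^4_{2,2}: k∈[0..2] ⇒ +0.000213 -0.018620 +0.169319 = +0.150913;  D = +0.150378-0.012696i
d^4_{3,2}: k∈[0..1] ⇒ -0.002153 +0.046978 = +0.044825;  D = -0.036961-0.025361i
d^4_{4,2}: single k=0 term ⇒ +0.008211;  D = +0.002299+0.007882i
Y_4^{m'}(θ=0.4492,φ=4.035) and Σ D·Y over m':
  (-0.2139+0.3782i)·(-0.0143+0.0066i)  (-0.4539+0.1764i)·(+0.0827+0.0411i)  (+0.2079+0.0678i)·(-0.0633-0.2884i)  (+0.1906+0.2972i)·(-0.3108+0.3865i)  (+0.0585-0.5048i)·(+0.1800+0.0000i)  (-0.2472+0.2396i)·(+0.3108+0.3865i)  (+0.1504-0.0127i)·(-0.0633+0.2884i)  (-0.0370-0.0254i)·(-0.0827+0.0411i)  (+0.0023+0.0079i)·(-0.0143-0.0066i)
Y_4^2(R⁻¹ n̂) = -0.372529-0.161175i

Re=-0.3725 Im=-0.1612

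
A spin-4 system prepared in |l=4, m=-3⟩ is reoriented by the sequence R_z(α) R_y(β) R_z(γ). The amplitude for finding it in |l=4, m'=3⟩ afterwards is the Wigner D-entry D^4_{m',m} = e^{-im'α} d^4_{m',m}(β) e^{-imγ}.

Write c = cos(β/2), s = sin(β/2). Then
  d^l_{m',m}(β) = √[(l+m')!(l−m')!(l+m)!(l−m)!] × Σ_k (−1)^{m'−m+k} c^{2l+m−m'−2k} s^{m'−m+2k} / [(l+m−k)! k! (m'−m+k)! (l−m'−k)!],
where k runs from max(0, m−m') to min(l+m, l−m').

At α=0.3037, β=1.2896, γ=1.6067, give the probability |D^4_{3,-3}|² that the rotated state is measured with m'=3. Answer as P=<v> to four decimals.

P=0.0375

D^4_{3,-3}(0.3037,1.2896,1.6067) = e^{-i·3·0.3037}·d^4_{3,-3}(1.2896)·e^{-i·-3·1.6067}. Compute d first:
With c≡cos(β/2)=0.799220 and s≡sin(β/2)=0.601039, N=[5040·1·1·5040]^{1/2}=5040.000000
k∈{0,1} keeps every argument non-negative
  k=0: (−1)^6·5040.0000/(720)·0.7992^2·0.6010^6 = +0.210788
  k=1: (−1)^7·5040.0000/(5040)·0.7992^0·0.6010^8 = -0.017030
d^4_{3,-3}(1.2896) = +0.210788 -0.017030 = +0.193757
|D^4_{3,-3}|² = |d^4_{3,-3}(β)|² = (+0.193757)² = 0.037542 (the z-rotation phases have unit modulus)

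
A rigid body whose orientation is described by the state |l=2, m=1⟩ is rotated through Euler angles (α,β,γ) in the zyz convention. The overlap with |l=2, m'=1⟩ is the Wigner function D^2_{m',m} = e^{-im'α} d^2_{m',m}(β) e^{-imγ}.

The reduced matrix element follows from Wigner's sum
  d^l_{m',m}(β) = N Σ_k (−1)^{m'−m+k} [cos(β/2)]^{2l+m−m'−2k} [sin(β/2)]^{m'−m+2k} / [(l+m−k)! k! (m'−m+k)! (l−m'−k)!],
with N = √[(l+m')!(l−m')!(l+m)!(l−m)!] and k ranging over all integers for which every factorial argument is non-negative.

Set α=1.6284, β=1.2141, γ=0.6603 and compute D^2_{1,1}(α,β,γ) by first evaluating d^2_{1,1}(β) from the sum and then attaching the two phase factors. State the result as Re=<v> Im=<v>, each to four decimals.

Re=0.1339 Im=0.1533

D^2_{1,1}(1.6284,1.2141,0.6603) = e^{-i·1·1.6284}·d^2_{1,1}(1.2141)·e^{-i·1·0.6603}. Compute d first:
With c≡cos(β/2)=0.821334 and s≡sin(β/2)=0.570447, N=[6·1·6·1]^{1/2}=6.000000
k: max(0,(1)−(1))=0 … min(2+(1),2−(1))=1
  k=0: (−1)^0·6.0000/(6)·0.8213^4·0.5704^0 = +0.455072
  k=1: (−1)^1·6.0000/(2)·0.8213^2·0.5704^2 = -0.658555
d^2_{1,1}(1.2141) = +0.455072 -0.658555 = -0.203483
Attach z-rotation phases: D = e^{-i(1)(1.6284)}·(-0.203483)·e^{-i(1)(0.6603)} = +0.133852+0.153260i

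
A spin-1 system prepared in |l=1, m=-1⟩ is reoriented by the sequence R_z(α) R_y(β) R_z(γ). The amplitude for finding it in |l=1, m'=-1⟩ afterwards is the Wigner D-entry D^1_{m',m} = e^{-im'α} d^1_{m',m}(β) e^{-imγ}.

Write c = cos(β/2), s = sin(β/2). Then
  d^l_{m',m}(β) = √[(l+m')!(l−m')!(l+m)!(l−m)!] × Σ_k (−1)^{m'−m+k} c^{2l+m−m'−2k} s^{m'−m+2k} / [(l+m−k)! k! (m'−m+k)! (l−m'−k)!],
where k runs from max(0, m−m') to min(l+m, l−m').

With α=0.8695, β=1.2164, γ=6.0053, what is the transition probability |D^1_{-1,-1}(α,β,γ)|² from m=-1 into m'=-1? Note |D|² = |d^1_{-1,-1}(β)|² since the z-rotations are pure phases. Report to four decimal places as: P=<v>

P=0.4536

Split into d^1_{-1,-1}(β=1.2164) × two z-phases.
Half-angle: c=0.820678, s=0.571391. N=√(1·2·1·2)=2.000000
k: max(0,(-1)−(-1))=0 … min(1+(-1),1−(-1))=0
  k=0: (−1)^0·2.0000/(2)·0.8207^2·0.5714^0 = +0.673512
d^1_{-1,-1}(1.2164) = +0.673512
|D^1_{-1,-1}|² = |d^1_{-1,-1}(β)|² = (+0.673512)² = 0.453619 (the z-rotation phases have unit modulus)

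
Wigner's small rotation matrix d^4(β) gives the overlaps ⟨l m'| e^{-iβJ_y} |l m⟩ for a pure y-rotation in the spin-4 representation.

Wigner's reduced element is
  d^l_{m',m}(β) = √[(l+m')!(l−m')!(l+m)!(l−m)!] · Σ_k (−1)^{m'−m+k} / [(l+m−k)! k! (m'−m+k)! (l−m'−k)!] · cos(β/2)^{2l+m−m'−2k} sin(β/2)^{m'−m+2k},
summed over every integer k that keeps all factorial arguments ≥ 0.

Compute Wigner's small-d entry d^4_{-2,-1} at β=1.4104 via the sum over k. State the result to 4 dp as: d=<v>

d=-0.3564

d^4_{-2,-1}(β=1.4104) via Wigner's sum:
With c≡cos(β/2)=0.761482 and s≡sin(β/2)=0.648186, N=[2·720·6·120]^{1/2}=1018.233765
k: max(0,(-1)−(-2))=1 … min(4+(-1),4−(-2))=3
  k=1: (−1)^0·1018.2338/(240)·0.7615^7·0.6482^1 = +0.408275
  k=2: (−1)^1·1018.2338/(48)·0.7615^5·0.6482^3 = -1.479120
  k=3: (−1)^2·1018.2338/(72)·0.7615^3·0.6482^5 = +0.714484
d^4_{-2,-1}(1.4104) = +0.408275 -1.479120 +0.714484 = -0.356361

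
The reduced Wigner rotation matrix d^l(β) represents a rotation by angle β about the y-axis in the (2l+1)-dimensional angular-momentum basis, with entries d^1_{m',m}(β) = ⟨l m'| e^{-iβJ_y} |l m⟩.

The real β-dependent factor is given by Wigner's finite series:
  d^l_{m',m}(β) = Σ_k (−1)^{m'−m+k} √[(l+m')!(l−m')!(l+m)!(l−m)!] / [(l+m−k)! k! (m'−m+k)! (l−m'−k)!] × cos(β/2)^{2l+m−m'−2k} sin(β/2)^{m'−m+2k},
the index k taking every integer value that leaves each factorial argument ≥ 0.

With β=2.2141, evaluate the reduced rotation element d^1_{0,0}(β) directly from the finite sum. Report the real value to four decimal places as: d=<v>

d=-0.5998

d^1_{0,0}(β=2.2141) via Wigner's sum:
Half-angle: c=0.447302, s=0.894383. N=√(1·1·1·1)=1.000000
k∈{0,1} keeps every argument non-negative
  k=0: (−1)^0·1.0000/(1)·0.4473^2·0.8944^0 = +0.200079
  k=1: (−1)^1·1.0000/(1)·0.4473^0·0.8944^2 = -0.799921
d^1_{0,0}(2.2141) = +0.200079 -0.799921 = -0.599842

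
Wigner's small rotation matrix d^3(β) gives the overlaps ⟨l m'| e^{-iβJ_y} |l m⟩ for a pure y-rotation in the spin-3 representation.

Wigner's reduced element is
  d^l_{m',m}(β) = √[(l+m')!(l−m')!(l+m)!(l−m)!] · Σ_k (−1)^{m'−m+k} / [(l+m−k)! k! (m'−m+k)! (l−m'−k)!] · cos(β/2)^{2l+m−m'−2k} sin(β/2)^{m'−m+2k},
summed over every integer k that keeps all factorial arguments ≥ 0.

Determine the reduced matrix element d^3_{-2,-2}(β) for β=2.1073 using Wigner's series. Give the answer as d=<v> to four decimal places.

d^3_{-2,-2}(β=2.1073) via Wigner's sum:
Half-angle: c=0.494402, s=0.869234. N=√(1·120·1·120)=120.000000
k: max(0,(-2)−(-2))=0 … min(3+(-2),3−(-2))=1
  k=0: (−1)^0·120.0000/(120)·0.4944^6·0.8692^0 = +0.014604
  k=1: (−1)^1·120.0000/(24)·0.4944^4·0.8692^2 = -0.225716
d^3_{-2,-2}(2.1073) = +0.014604 -0.225716 = -0.211112

d=-0.2111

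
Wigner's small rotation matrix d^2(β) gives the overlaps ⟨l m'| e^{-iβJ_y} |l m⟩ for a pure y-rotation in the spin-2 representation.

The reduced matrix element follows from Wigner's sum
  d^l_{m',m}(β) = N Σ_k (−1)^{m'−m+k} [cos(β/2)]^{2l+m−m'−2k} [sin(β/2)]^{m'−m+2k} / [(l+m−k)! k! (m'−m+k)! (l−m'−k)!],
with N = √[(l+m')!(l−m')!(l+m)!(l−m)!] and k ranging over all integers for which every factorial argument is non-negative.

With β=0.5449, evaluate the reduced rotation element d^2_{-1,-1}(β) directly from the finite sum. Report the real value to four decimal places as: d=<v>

d^2_{-1,-1}(β=0.5449) via Wigner's sum:
Half-angle: c=0.963115, s=0.269092. N=√(1·6·1·6)=6.000000
k: max(0,(-1)−(-1))=0 … min(2+(-1),2−(-1))=1
  k=0: (−1)^0·6.0000/(6)·0.9631^4·0.2691^0 = +0.860422
  k=1: (−1)^1·6.0000/(2)·0.9631^2·0.2691^2 = -0.201501
d^2_{-1,-1}(0.5449) = +0.860422 -0.201501 = +0.658921

d=0.6589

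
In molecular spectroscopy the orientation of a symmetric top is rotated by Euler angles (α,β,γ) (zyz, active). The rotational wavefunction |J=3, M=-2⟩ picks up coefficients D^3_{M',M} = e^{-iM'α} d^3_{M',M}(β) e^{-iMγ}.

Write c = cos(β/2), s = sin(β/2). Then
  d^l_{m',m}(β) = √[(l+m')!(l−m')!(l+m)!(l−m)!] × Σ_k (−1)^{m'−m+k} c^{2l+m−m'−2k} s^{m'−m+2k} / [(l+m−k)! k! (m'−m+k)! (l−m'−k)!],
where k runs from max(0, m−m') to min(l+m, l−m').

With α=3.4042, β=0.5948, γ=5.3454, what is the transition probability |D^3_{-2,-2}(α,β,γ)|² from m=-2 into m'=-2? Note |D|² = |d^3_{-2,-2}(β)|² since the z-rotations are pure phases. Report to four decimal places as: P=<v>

Split into d^3_{-2,-2}(β=0.5948) × two z-phases.
c=cos(0.5948/2)=0.956102, s=sin(0.5948/2)=0.293035; N=√[1·120·1·120]=120.000000
The bounds max(0,m−m')=0 and min(l+m,l−m')=1 give 2 terms
  k=0: (−1)^0·120.0000/(120)·0.9561^6·0.2930^0 = +0.763879
  k=1: (−1)^1·120.0000/(24)·0.9561^4·0.2930^2 = -0.358778
d^3_{-2,-2}(0.5948) = +0.763879 -0.358778 = +0.405100
|D^3_{-2,-2}|² = |d^3_{-2,-2}(β)|² = (+0.405100)² = 0.164106 (the z-rotation phases have unit modulus)

P=0.1641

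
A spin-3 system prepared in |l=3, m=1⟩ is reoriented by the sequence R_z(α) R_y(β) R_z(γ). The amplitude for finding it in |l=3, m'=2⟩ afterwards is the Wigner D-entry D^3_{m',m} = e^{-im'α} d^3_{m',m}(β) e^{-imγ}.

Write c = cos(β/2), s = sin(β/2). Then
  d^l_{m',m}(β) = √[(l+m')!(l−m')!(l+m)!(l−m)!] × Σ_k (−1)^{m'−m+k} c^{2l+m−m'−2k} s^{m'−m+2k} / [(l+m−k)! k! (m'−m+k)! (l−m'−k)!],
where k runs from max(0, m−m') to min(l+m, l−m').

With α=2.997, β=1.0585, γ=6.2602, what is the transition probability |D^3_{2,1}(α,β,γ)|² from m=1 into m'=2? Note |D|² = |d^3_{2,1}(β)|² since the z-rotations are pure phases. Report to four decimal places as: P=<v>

P=0.0584

D^3_{2,1}(2.997,1.0585,6.2602) = e^{-i·2·2.997}·d^3_{2,1}(1.0585)·e^{-i·1·6.2602}. Compute d first:
Half-angle: c=0.863186, s=0.504886. N=√(120·1·24·2)=75.894664
k: max(0,(1)−(2))=0 … min(3+(1),3−(2))=1
  k=0: (−1)^1·75.8947/(24)·0.8632^5·0.5049^1 = -0.765095
  k=1: (−1)^2·75.8947/(12)·0.8632^3·0.5049^3 = +0.523508
d^3_{2,1}(1.0585) = -0.765095 +0.523508 = -0.241587
|D^3_{2,1}|² = |d^3_{2,1}(β)|² = (-0.241587)² = 0.058364 (the z-rotation phases have unit modulus)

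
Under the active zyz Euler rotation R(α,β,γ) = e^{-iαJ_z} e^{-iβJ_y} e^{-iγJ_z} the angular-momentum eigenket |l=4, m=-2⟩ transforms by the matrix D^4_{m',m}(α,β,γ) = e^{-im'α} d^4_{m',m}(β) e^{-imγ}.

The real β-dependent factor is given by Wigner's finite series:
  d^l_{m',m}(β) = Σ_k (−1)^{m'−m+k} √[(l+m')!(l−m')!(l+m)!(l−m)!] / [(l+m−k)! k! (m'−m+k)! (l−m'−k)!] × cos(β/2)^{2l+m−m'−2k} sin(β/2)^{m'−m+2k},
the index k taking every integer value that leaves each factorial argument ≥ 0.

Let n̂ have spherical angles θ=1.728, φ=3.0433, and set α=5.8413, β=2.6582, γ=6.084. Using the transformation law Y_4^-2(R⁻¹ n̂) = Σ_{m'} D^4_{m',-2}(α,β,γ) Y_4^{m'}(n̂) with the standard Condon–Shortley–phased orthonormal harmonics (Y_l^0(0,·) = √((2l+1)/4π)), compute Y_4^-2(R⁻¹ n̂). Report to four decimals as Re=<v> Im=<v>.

Re=-0.1154 Im=-0.0373

Need the full column D^4_{m',-2} for m'=−4..4 at α=5.8413, β=2.6582, γ=6.084.
cos(β/2)=0.239350, sin(β/2)=0.970933
d^4_{-4,-2}: single k=2 term ⇒ +0.000938;  D = -0.000526-0.000777i
d^4_{-3,-2}: k∈[1..2] ⇒ +0.000163 -0.008071 = -0.007907;  D = +0.001207+0.007815i
d^4_{-2,-2}: k∈[0..2] ⇒ +0.000011 -0.002127 +0.043750 = +0.041634;  D = +0.011852-0.039912i
d^4_{-1,-2}: k∈[0..2] ⇒ -0.000185 +0.015253 -0.167326 = -0.152258;  D = -0.101598+0.113404i
d^4_{0,-2}: k∈[0..2] ⇒ +0.001682 -0.073787 +0.455328 = +0.383223;  D = +0.353214-0.148659i
d^4_{1,-2}: k∈[0..2] ⇒ -0.010168 +0.250988 -0.826030 = -0.585210;  D = -0.584656-0.025457i
d^4_{2,-2}: k∈[0..2] ⇒ +0.043750 -0.575950 +0.789797 = +0.257597;  D = +0.227842+0.120185i
d^4_{3,-2}: k∈[0..1] ⇒ -0.132811 +0.728490 = +0.595679;  D = +0.357412+0.476540i
d^4_{4,-2}: single k=0 term ⇒ +0.253970;  D = +0.050861+0.248825i
Y_4^{m'}(θ=1.728,φ=3.0433) and Σ D·Y over m':
  (-0.0005-0.0008i)·(+0.3890+0.1613i)  (+0.0012+0.0078i)·(+0.1806+0.0549i)  (+0.0119-0.0399i)·(-0.2651-0.0528i)  (-0.1016+0.1134i)·(-0.2059-0.0203i)  (+0.3532-0.1487i)·(+0.2418+0.0000i)  (-0.5847-0.0255i)·(+0.2059-0.0203i)  (+0.2278+0.1202i)·(-0.2651+0.0528i)  (+0.3574+0.4765i)·(-0.1806+0.0549i)  (+0.0509+0.2488i)·(+0.3890-0.1613i)
Y_4^-2(R⁻¹ n̂) = -0.115352-0.037285i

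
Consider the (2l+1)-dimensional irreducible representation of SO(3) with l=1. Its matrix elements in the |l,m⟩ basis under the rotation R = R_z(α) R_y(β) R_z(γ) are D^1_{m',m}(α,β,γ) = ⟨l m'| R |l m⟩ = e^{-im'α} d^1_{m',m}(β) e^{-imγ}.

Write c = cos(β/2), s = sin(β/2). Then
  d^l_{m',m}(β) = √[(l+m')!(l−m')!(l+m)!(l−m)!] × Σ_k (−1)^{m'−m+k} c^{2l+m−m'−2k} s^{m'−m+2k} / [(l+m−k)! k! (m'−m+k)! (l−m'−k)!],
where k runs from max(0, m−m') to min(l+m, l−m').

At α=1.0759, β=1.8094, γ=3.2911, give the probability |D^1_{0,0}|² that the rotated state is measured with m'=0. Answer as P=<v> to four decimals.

P=0.0559

Split into d^1_{0,0}(β=1.8094) × two z-phases.
Half-angle: c=0.617921, s=0.786240. N=√(1·1·1·1)=1.000000
Admissible k: 0..1 (factorial args all ≥0)
  k=0: (−1)^0·1.0000/(1)·0.6179^2·0.7862^0 = +0.381827
  k=1: (−1)^1·1.0000/(1)·0.6179^0·0.7862^2 = -0.618173
d^1_{0,0}(1.8094) = +0.381827 -0.618173 = -0.236346
|D^1_{0,0}|² = |d^1_{0,0}(β)|² = (-0.236346)² = 0.055859 (the z-rotation phases have unit modulus)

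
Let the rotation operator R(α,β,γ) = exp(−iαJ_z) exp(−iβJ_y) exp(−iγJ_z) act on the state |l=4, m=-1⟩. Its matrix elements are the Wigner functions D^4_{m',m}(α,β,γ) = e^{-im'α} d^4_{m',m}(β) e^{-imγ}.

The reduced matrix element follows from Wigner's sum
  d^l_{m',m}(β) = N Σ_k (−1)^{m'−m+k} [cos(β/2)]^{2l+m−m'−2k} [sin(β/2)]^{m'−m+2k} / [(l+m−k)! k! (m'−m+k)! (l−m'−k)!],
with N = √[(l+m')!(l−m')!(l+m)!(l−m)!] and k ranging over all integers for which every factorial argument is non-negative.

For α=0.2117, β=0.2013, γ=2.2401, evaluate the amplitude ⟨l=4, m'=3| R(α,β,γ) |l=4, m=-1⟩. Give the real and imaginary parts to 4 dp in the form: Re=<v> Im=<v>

D^4_{3,-1}(0.2117,0.2013,2.2401) = e^{-i·3·0.2117}·d^4_{3,-1}(0.2013)·e^{-i·-1·2.2401}. Compute d first:
With c≡cos(β/2)=0.994939 and s≡sin(β/2)=0.100480, N=[5040·1·6·120]^{1/2}=1904.940944
k∈{0,1} keeps every argument non-negative
  k=0: (−1)^4·1904.9409/(144)·0.9949^4·0.1005^4 = +0.001321
  k=1: (−1)^5·1904.9409/(240)·0.9949^2·0.1005^6 = -0.000008
d^4_{3,-1}(0.2013) = +0.001321 -0.000008 = +0.001313
D = (+0.805012-0.593258i)·(+0.001313)·(-0.620440+0.784254i) = -0.000045+0.001313i

Re=0.0000 Im=0.0013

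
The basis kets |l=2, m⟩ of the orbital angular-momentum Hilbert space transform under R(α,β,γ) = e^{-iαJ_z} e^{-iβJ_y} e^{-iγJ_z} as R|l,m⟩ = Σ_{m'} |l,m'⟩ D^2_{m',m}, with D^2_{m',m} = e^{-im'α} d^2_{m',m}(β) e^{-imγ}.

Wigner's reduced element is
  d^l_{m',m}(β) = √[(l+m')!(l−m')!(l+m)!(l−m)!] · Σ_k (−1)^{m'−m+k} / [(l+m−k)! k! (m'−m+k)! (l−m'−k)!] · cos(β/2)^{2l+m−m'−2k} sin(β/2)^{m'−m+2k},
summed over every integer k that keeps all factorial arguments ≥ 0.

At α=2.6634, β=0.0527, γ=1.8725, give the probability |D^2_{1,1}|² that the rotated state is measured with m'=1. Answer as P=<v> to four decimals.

P=0.9931

Split into d^2_{1,1}(β=0.0527) × two z-phases.
With c≡cos(β/2)=0.999653 and s≡sin(β/2)=0.026347, N=[6·1·6·1]^{1/2}=6.000000
k: max(0,(1)−(1))=0 … min(2+(1),2−(1))=1
  k=0: (−1)^0·6.0000/(6)·0.9997^4·0.0263^0 = +0.998612
  k=1: (−1)^1·6.0000/(2)·0.9997^2·0.0263^2 = -0.002081
d^2_{1,1}(0.0527) = +0.998612 -0.002081 = +0.996531
|D^2_{1,1}|² = |d^2_{1,1}(β)|² = (+0.996531)² = 0.993074 (the z-rotation phases have unit modulus)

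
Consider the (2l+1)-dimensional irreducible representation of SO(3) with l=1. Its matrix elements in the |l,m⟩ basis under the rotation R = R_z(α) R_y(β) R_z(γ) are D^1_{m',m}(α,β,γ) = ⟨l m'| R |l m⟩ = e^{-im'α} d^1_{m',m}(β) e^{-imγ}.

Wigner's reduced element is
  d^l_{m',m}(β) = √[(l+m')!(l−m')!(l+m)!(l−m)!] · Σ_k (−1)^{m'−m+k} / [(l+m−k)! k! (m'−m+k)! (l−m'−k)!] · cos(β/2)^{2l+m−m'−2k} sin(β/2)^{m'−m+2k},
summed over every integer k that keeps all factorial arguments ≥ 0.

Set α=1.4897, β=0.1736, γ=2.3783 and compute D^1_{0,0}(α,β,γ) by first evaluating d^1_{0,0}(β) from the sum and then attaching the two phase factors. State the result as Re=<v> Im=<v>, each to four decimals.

Re=0.9850 Im=0.0000

First d^1_{0,0}(β=0.1736), then the phase factors e^{-i(0)α} and e^{-i(0)γ}:
c=cos(0.1736/2)=0.996235, s=sin(0.1736/2)=0.086691; N=√[1·1·1·1]=1.000000
Admissible k: 0..1 (factorial args all ≥0)
  k=0: (−1)^0·1.0000/(1)·0.9962^2·0.0867^0 = +0.992485
  k=1: (−1)^1·1.0000/(1)·0.9962^0·0.0867^2 = -0.007515
d^1_{0,0}(0.1736) = +0.992485 -0.007515 = +0.984969
D = (+1.000000+0.000000i)·(+0.984969)·(+1.000000+0.000000i) = +0.984969+0.000000i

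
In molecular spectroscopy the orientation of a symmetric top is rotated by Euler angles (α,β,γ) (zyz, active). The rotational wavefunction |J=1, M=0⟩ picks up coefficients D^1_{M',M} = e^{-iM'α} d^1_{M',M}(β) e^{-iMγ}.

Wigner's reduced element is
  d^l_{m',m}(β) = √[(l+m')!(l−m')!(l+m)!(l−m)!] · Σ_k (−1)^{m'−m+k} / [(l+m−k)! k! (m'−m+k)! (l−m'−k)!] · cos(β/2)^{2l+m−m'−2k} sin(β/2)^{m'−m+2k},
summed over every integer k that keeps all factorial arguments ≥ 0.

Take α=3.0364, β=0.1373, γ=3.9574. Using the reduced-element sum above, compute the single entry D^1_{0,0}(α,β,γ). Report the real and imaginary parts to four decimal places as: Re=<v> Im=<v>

Re=0.9906 Im=0.0000

First d^1_{0,0}(β=0.1373), then the phase factors e^{-i(0)α} and e^{-i(0)γ}:
With c≡cos(β/2)=0.997645 and s≡sin(β/2)=0.068596, N=[1·1·1·1]^{1/2}=1.000000
Admissible k: 0..1 (factorial args all ≥0)
  k=0: (−1)^0·1.0000/(1)·0.9976^2·0.0686^0 = +0.995295
  k=1: (−1)^1·1.0000/(1)·0.9976^0·0.0686^2 = -0.004705
d^1_{0,0}(0.1373) = +0.995295 -0.004705 = +0.990589
Attach z-rotation phases: D = e^{-i(0)(3.0364)}·(+0.990589)·e^{-i(0)(3.9574)} = +0.990589+0.000000i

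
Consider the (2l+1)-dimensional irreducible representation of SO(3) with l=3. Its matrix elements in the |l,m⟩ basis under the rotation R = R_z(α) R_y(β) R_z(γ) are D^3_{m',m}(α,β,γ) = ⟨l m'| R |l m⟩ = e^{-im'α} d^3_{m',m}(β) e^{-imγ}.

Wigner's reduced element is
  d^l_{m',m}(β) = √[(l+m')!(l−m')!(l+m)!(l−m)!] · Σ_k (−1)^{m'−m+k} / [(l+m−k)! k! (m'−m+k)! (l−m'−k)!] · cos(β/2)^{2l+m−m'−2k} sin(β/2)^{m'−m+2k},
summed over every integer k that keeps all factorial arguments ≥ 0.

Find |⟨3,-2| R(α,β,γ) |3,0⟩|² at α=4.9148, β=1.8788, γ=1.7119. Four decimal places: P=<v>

P=0.1421

Split into d^3_{-2,0}(β=1.8788) × two z-phases.
Half-angle: c=0.590272, s=0.807204. N=√(1·120·6·6)=65.726707
k: max(0,(0)−(-2))=2 … min(3+(0),3−(-2))=3
  k=2: (−1)^0·65.7267/(12)·0.5903^4·0.8072^2 = +0.433249
  k=3: (−1)^1·65.7267/(12)·0.5903^2·0.8072^4 = -0.810213
d^3_{-2,0}(1.8788) = +0.433249 -0.810213 = -0.376964
|D^3_{-2,0}|² = |d^3_{-2,0}(β)|² = (-0.376964)² = 0.142102 (the z-rotation phases have unit modulus)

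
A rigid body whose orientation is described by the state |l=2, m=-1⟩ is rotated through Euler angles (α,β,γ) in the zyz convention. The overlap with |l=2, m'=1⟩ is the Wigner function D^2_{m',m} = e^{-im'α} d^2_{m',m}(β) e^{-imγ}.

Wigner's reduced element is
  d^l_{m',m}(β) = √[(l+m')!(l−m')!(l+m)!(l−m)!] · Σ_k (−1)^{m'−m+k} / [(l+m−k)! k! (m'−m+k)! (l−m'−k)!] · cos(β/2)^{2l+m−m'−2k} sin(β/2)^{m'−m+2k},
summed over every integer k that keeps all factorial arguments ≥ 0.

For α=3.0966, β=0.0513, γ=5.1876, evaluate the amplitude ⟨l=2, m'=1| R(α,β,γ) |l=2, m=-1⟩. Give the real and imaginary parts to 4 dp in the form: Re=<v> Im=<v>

First d^2_{1,-1}(β=0.0513), then the phase factors e^{-i(1)α} and e^{-i(-1)γ}:
With c≡cos(β/2)=0.999671 and s≡sin(β/2)=0.025647, N=[6·1·1·6]^{1/2}=6.000000
Admissible k: 0..1 (factorial args all ≥0)
  k=0: (−1)^2·6.0000/(2)·0.9997^2·0.0256^2 = +0.001972
  k=1: (−1)^3·6.0000/(6)·0.9997^0·0.0256^4 = -0.000000
d^2_{1,-1}(0.0513) = +0.001972 -0.000000 = +0.001972
Attach z-rotation phases: D = e^{-i(1)(3.0966)}·(+0.001972)·e^{-i(-1)(5.1876)} = -0.000980+0.001711i

Re=-0.0010 Im=0.0017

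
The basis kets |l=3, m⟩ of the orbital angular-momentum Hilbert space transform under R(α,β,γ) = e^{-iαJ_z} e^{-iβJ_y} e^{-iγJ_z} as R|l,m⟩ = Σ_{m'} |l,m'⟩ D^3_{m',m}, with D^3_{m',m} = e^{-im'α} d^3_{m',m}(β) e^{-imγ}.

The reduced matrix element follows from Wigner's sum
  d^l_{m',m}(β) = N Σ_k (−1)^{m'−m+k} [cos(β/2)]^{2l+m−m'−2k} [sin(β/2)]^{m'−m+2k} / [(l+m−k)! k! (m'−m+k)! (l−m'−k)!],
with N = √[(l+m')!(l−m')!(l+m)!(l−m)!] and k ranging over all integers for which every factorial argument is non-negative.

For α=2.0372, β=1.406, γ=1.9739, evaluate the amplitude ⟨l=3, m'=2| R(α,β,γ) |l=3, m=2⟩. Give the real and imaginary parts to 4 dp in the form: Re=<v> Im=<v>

D^3_{2,2}(2.0372,1.406,1.9739) = e^{-i·2·2.0372}·d^3_{2,2}(1.406)·e^{-i·2·1.9739}. Compute d first:
Half-angle: c=0.762906, s=0.646509. N=√(120·1·120·1)=120.000000
Admissible k: 0..1 (factorial args all ≥0)
  k=0: (−1)^0·120.0000/(120)·0.7629^6·0.6465^0 = +0.197163
  k=1: (−1)^1·120.0000/(24)·0.7629^4·0.6465^2 = -0.707952
d^3_{2,2}(1.406) = +0.197163 -0.707952 = -0.510789
Phases: e^{-i·(2)·2.0372}=-0.595581+0.803295i, e^{-i·(2)·1.9739}=-0.692240+0.721667i ⇒ D=+0.085519+0.503579i

Re=0.0855 Im=0.5036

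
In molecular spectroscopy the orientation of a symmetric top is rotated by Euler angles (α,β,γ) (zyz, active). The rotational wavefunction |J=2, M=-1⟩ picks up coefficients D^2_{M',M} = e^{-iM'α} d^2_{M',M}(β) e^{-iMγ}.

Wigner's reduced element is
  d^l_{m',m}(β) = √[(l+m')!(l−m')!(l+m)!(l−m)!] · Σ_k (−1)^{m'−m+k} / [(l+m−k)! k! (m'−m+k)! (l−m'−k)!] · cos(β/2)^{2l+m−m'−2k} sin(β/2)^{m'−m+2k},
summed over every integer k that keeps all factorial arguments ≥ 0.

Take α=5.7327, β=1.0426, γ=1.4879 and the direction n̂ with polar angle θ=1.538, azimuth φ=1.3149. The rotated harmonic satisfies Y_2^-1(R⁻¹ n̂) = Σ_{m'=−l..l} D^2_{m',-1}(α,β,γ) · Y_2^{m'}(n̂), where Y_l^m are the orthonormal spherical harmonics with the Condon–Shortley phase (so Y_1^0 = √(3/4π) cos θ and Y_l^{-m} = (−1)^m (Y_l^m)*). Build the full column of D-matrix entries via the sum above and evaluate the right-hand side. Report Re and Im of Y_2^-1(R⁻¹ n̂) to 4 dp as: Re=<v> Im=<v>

Re=-0.1698 Im=0.0458

Need the full column D^2_{m',-1} for m'=−2..2 at α=5.7327, β=1.0426, γ=1.4879.
cos(β/2)=0.867173, sin(β/2)=0.498008
d^2_{-2,-1}: single k=1 term ⇒ +0.649505;  D = +0.601489+0.245089i
d^2_{-1,-1}: k∈[0..1] ⇒ +0.565486 -0.559506 = +0.005980;  D = +0.003540+0.004820i
d^2_{0,-1}: k∈[0..1] ⇒ -0.795478 +0.262355 = -0.533123;  D = -0.044143-0.531292i
d^2_{1,-1}: k∈[0..1] ⇒ +0.559506 -0.061510 = +0.497996;  D = -0.224464+0.444540i
d^2_{2,-1}: single k=0 term ⇒ -0.214212;  D = +0.182316-0.112463i
Y_2^{m'}(θ=1.538,φ=1.3149) and Σ D·Y over m':
  (+0.6015+0.2451i)·(-0.3364-0.1890i)  (+0.0035+0.0048i)·(+0.0064-0.0245i)  (-0.0441-0.5313i)·(-0.3144+0.0000i)  (-0.2245+0.4445i)·(-0.0064-0.0245i)  (+0.1823-0.1125i)·(-0.3364+0.1890i)
Y_2^-1(R⁻¹ n̂) = -0.169774+0.045789i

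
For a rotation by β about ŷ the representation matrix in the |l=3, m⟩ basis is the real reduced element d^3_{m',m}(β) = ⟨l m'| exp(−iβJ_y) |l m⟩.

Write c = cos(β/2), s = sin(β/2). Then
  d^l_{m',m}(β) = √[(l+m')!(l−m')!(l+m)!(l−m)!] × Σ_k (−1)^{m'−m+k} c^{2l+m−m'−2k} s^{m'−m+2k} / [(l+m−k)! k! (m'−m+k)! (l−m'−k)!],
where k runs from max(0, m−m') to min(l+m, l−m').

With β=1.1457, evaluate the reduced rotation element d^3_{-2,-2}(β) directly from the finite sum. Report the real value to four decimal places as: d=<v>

d^3_{-2,-2}(β=1.1457) via Wigner's sum:
c=cos(1.1457/2)=0.840360, s=sin(1.1457/2)=0.542029; N=√[1·120·1·120]=120.000000
k∈{0,1} keeps every argument non-negative
  k=0: (−1)^0·120.0000/(120)·0.8404^6·0.5420^0 = +0.352201
  k=1: (−1)^1·120.0000/(24)·0.8404^4·0.5420^2 = -0.732616
d^3_{-2,-2}(1.1457) = +0.352201 -0.732616 = -0.380414

d=-0.3804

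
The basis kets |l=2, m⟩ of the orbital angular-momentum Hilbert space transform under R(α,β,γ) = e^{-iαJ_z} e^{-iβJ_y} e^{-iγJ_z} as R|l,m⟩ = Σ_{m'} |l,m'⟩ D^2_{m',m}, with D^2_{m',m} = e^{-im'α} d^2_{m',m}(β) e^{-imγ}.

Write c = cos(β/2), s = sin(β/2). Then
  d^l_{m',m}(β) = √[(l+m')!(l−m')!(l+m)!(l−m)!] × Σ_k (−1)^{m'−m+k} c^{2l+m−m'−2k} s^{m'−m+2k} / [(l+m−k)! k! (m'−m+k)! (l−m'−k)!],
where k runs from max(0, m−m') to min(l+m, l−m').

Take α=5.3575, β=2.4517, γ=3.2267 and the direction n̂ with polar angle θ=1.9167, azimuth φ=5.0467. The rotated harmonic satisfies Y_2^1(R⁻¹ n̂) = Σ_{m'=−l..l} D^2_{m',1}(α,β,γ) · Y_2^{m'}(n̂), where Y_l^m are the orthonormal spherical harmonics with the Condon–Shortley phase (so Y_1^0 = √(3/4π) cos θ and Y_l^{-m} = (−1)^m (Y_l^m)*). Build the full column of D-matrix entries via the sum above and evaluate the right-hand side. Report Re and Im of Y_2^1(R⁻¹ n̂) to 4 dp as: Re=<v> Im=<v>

Re=-0.3198 Im=-0.1582

Need the full column D^2_{m',1} for m'=−2..2 at α=5.3575, β=2.4517, γ=3.2267.
cos(β/2)=0.338146, sin(β/2)=0.941094
d^2_{-2,1}: single k=3 term ⇒ +0.563680;  D = +0.201564+0.526410i
d^2_{-1,1}: k∈[2..3] ⇒ +0.303806 -0.784389 = -0.480583;  D = +0.255281-0.407175i
d^2_{0,1}: k∈[1..2] ⇒ +0.089130 -0.690365 = -0.601235;  D = +0.599059-0.051108i
d^2_{1,1}: k∈[0..1] ⇒ +0.013074 -0.303806 = -0.290731;  D = +0.193927+0.216603i
d^2_{2,1}: single k=0 term ⇒ -0.072774;  D = -0.014135+0.071388i
Y_2^{m'}(θ=1.9167,φ=5.0467) and Σ D·Y over m':
  (+0.2016+0.5264i)·(-0.2683+0.2119i)  (+0.2553-0.4072i)·(-0.0809-0.2328i)  (+0.5991-0.0511i)·(-0.2066+0.0000i)  (+0.1939+0.2166i)·(+0.0809-0.2328i)  (-0.0141+0.0714i)·(-0.2683-0.2119i)
Y_2^1(R⁻¹ n̂) = -0.319813-0.158220i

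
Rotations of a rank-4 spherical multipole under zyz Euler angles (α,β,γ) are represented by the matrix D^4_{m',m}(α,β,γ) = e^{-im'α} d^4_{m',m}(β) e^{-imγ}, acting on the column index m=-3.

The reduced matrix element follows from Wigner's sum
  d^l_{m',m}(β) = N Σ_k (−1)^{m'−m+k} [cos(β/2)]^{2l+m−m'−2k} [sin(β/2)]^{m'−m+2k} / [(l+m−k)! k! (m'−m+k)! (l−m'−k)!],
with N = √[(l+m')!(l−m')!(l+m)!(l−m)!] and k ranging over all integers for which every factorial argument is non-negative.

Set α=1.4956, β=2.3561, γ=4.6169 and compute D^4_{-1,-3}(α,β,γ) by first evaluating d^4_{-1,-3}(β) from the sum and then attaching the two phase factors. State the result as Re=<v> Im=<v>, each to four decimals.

Re=0.1735 Im=-0.0656

First d^4_{-1,-3}(β=2.3561), then the phase factors e^{-i(-1)α} and e^{-i(-3)γ}:
With c≡cos(β/2)=0.382727 and s≡sin(β/2)=0.923861, N=[6·120·1·5040]^{1/2}=1904.940944
Admissible k: 0..1 (factorial args all ≥0)
  k=0: (−1)^2·1904.9409/(240)·0.3827^6·0.9239^2 = +0.021292
  k=1: (−1)^3·1904.9409/(144)·0.3827^4·0.9239^4 = -0.206777
d^4_{-1,-3}(2.3561) = +0.021292 -0.206777 = -0.185485
Phases: e^{-i·(-1)·1.4956}=+0.075125+0.997174i, e^{-i·(-3)·4.6169}=+0.282565+0.959248i ⇒ D=+0.173486-0.065630i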